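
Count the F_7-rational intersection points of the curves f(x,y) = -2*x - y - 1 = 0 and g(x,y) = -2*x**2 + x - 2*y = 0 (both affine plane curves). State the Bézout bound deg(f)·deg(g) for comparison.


Common zeros: ∅; count = 0; Bézout bound = 2.

deg(f) = 1, deg(g) = 2, so Bézout bound = 2.
Scan x ∈ F_7. For each x, list the y ∈ F_7 with f(x, y) ≡ 0 and those with g(x, y) ≡ 0 (mod 7); the common zeros in that column are the intersection.
  x = 0: f ≡ 0 at y ∈ {6}; g ≡ 0 at y ∈ {0}; common: ∅.
  x = 1: f ≡ 0 at y ∈ {4}; g ≡ 0 at y ∈ {3}; common: ∅.
  x = 2: f ≡ 0 at y ∈ {2}; g ≡ 0 at y ∈ {4}; common: ∅.
  x = 3: f ≡ 0 at y ∈ {0}; g ≡ 0 at y ∈ {3}; common: ∅.
  x = 4: f ≡ 0 at y ∈ {5}; g ≡ 0 at y ∈ {0}; common: ∅.
  x = 5: f ≡ 0 at y ∈ {3}; g ≡ 0 at y ∈ {2}; common: ∅.
  x = 6: f ≡ 0 at y ∈ {1}; g ≡ 0 at y ∈ {2}; common: ∅.
Collecting: common zeros = ∅, so the count is 0.
Comparison with the Bézout bound: 0 ≤ 2 = deg(f)·deg(g), as expected for curves with no common component (the affine F_7-count falls short of the bound because intersections may lie at infinity, over extension fields, or carry multiplicity).


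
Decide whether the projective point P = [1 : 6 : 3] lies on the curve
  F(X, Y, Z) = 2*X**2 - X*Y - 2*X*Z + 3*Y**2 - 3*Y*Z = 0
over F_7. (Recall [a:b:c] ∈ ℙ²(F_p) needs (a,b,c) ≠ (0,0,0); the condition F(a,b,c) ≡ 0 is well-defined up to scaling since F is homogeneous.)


F(1,6,3) ≡ 2 (mod 7); P is NOT on the curve.

Evaluate F(1, 6, 3) term-by-term (mod 7).
  2*X**2 ↦ 2·1·1·1 = 2
  -X*Y ↦ -1·1·6·1 = -6
  -2*X*Z ↦ -2·1·1·3 = -6
  3*Y**2 ↦ 3·1·36·1 = 108
  -3*Y*Z ↦ -3·1·6·3 = -54
Sum: F(1, 6, 3) = (2) + (-6) + (-6) + (108) + (-54) = 44.
Reducing mod 7: 44 ≡ 2 (mod 7).
Since F(a, b, c) ≡ 2 ≠ 0 (mod 7), P does NOT lie on the curve.


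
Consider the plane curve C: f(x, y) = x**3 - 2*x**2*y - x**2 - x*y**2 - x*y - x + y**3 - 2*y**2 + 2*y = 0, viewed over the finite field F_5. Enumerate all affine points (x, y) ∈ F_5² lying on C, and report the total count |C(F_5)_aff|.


Affine F_5-points: {(0, 0), (0, 3), (0, 4), (2, 4), (3, 0), (3, 2), (3, 3), (4, 1), (4, 2), (4, 3)}; count = 10.

For each of the 25 pairs (x, y) ∈ F_5², evaluate f(x, y) mod 5. Record the zeros.
  x = 0: [0↦0, 1↦1, 2↦4, 3↦0, 4↦0]  zeros at y ∈ {0, 3, 4}
  x = 1: [0↦4, 1↦1, 2↦3, 3↦1, 4↦1]  zeros at y ∈ ∅
  x = 2: [0↦2, 1↦1, 2↦3, 3↦4, 4↦0]  zeros at y ∈ {4}
  x = 3: [0↦0, 1↦2, 2↦0, 3↦0, 4↦3]  zeros at y ∈ {0, 2, 3}
  x = 4: [0↦4, 1↦0, 2↦0, 3↦0, 4↦1]  zeros at y ∈ {1, 2, 3}
Collecting zeros: affine points = {(0, 0), (0, 3), (0, 4), (2, 4), (3, 0), (3, 2), (3, 3), (4, 1), (4, 2), (4, 3)}.
Total count |C(F_5)_aff| = 10.


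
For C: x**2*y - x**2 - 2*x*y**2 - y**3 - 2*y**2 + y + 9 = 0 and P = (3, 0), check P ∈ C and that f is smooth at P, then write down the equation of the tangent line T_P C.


Tangent line at P: -6*x + 10*y + 18 = 0.

Step 1: f(3, 0) = 0, so P lies on C.
Step 2: partial derivatives
  f_x(x, y) = 2*x*y - 2*x - 2*y**2, f_y(x, y) = x**2 - 4*x*y - 3*y**2 - 4*y + 1.
  f_x(P) = -6, f_y(P) = 10 (gradient nonzero, so P is smooth).
Step 3: tangent line at P: -6·(x − 3) + 10·(y − 0) = 0.
Expanding: -6*x + 10*y + 18 = 0.


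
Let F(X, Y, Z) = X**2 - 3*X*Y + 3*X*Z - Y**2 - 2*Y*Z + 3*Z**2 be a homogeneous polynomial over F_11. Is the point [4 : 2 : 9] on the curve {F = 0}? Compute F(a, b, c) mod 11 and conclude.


F(4,2,9) ≡ 6 (mod 11); P is NOT on the curve.

Evaluate F(4, 2, 9) term-by-term (mod 11).
  X**2 ↦ 1·16·1·1 = 16
  -3*X*Y ↦ -3·4·2·1 = -24
  3*X*Z ↦ 3·4·1·9 = 108
  -Y**2 ↦ -1·1·4·1 = -4
  -2*Y*Z ↦ -2·1·2·9 = -36
  3*Z**2 ↦ 3·1·1·81 = 243
Sum: F(4, 2, 9) = (16) + (-24) + (108) + (-4) + (-36) + (243) = 303.
Reducing mod 11: 303 ≡ 6 (mod 11).
Since F(a, b, c) ≡ 6 ≠ 0 (mod 11), P does NOT lie on the curve.


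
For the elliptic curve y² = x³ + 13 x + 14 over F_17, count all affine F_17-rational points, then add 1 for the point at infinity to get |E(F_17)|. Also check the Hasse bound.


Affine points = {(5, 0), (6, 6), (6, 11), (8, 1), (8, 16), (11, 3), (11, 14), (13, 0), (14, 4), (14, 13), (16, 0)}; affine count = 11; |E(F_17)| = 12.

Discriminant check: Δ ∝ 4a³ + 27b² = 4·13³ + 27·14² = 4·2197 + 27·196 ≡ 4 (mod 17). Nonzero ⇒ E is nonsingular.
For each x ∈ F_17, compute rhs = x³ + 13·x + 14 mod 17, then count y ∈ F_17 with y² ≡ rhs.
  x = 0: rhs = 14, matching y values: none (0 points).
  x = 1: rhs = 11, matching y values: none (0 points).
  x = 2: rhs = 14, matching y values: none (0 points).
  x = 3: rhs = 12, matching y values: none (0 points).
  x = 4: rhs = 11, matching y values: none (0 points).
  x = 5: rhs = 0, matching y values: 0 (1 points).
  x = 6: rhs = 2, matching y values: 6, 11 (2 points).
  x = 7: rhs = 6, matching y values: none (0 points).
  x = 8: rhs = 1, matching y values: 1, 16 (2 points).
  x = 9: rhs = 10, matching y values: none (0 points).
  x = 10: rhs = 5, matching y values: none (0 points).
  x = 11: rhs = 9, matching y values: 3, 14 (2 points).
  x = 12: rhs = 11, matching y values: none (0 points).
  x = 13: rhs = 0, matching y values: 0 (1 points).
  x = 14: rhs = 16, matching y values: 4, 13 (2 points).
  x = 15: rhs = 14, matching y values: none (0 points).
  x = 16: rhs = 0, matching y values: 0 (1 points).
Total affine count: 11.
Full point count |E(F_17)| = 11 + 1 = 12.
Hasse bound: |12 − (17+1)| = |-6| = 6 ≤ 2√17 ≈ 8.2462 ✓.


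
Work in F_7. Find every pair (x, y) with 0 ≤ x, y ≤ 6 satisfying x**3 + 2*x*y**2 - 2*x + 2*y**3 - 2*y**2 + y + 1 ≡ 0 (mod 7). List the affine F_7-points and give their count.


Affine F_7-points: {(1, 0), (3, 2), (4, 3), (4, 5), (5, 3), (6, 4)}; count = 6.

For each of the 49 pairs (x, y) ∈ F_7², evaluate f(x, y) mod 7. Record the zeros.
  x = 0: [0↦1, 1↦2, 2↦4, 3↦5, 4↦3, 5↦3, 6↦3]  zeros at y ∈ ∅
  x = 1: [0↦0, 1↦3, 2↦4, 3↦1, 4↦6, 5↦3, 6↦4]  zeros at y ∈ {0}
  x = 2: [0↦5, 1↦3, 2↦3, 3↦3, 4↦1, 5↦2, 6↦4]  zeros at y ∈ ∅
  x = 3: [0↦1, 1↦1, 2↦0, 3↦3, 4↦1, 5↦6, 6↦2]  zeros at y ∈ {2}
  x = 4: [0↦1, 1↦3, 2↦1, 3↦0, 4↦5, 5↦0, 6↦4]  zeros at y ∈ {3, 5}
  x = 5: [0↦4, 1↦1, 2↦5, 3↦0, 4↦5, 5↦4, 6↦2]  zeros at y ∈ {3}
  x = 6: [0↦2, 1↦1, 2↦4, 3↦2, 4↦0, 5↦3, 6↦2]  zeros at y ∈ {4}
Collecting zeros: affine points = {(1, 0), (3, 2), (4, 3), (4, 5), (5, 3), (6, 4)}.
Total count |C(F_7)_aff| = 6.


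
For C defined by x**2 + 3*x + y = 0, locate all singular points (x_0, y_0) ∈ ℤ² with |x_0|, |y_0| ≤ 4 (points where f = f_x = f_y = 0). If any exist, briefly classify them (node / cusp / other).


No singular points in the scanned grid; C is smooth there.

Compute partial derivatives:
  f_x = 2*x + 3.
  f_y = 1.
f_y = 1 is a nonzero constant, so f_y never vanishes: no point (x, y) can satisfy f = f_x = f_y = 0. In particular no (x, y) ∈ {−4, ..., 4}² is singular; the curve is smooth.


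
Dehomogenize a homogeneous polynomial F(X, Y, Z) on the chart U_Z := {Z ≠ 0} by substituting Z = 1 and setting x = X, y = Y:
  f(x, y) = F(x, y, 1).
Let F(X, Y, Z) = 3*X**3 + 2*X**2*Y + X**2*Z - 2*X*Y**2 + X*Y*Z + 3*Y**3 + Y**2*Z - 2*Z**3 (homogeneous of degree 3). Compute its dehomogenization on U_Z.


f(x, y) = 3*x**3 + 2*x**2*y + x**2 - 2*x*y**2 + x*y + 3*y**3 + y**2 - 2

On U_Z we set Z = 1. Each monomial c·X^i·Y^j·Z^k in F becomes c·x^i·y^j·1^k = c·x^i·y^j.
Substituting Z = 1: F(X, Y, 1) = 3*x**3 + 2*x**2*y + x**2 - 2*x*y**2 + x*y + 3*y**3 + y**2 - 2.
Note: deg(f) ≤ deg(F) = 3; strict inequality happens when F is divisible by Z (lost terms).


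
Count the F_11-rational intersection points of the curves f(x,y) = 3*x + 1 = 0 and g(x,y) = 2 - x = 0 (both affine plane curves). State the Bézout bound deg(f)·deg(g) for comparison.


Common zeros: ∅; count = 0; Bézout bound = 1.

deg(f) = 1, deg(g) = 1, so Bézout bound = 1.
Scan x ∈ F_11. For each x, list the y ∈ F_11 with f(x, y) ≡ 0 and those with g(x, y) ≡ 0 (mod 11); the common zeros in that column are the intersection.
  x = 0: f ≡ 0 at y ∈ ∅; g ≡ 0 at y ∈ ∅; common: ∅.
  x = 1: f ≡ 0 at y ∈ ∅; g ≡ 0 at y ∈ ∅; common: ∅.
  x = 2: f ≡ 0 at y ∈ ∅; g ≡ 0 at y ∈ {0, 1, 2, 3, 4, 5, 6, 7, 8, 9, 10}; common: ∅.
  x = 3: f ≡ 0 at y ∈ ∅; g ≡ 0 at y ∈ ∅; common: ∅.
  x = 4: f ≡ 0 at y ∈ ∅; g ≡ 0 at y ∈ ∅; common: ∅.
  x = 5: f ≡ 0 at y ∈ ∅; g ≡ 0 at y ∈ ∅; common: ∅.
  x = 6: f ≡ 0 at y ∈ ∅; g ≡ 0 at y ∈ ∅; common: ∅.
  x = 7: f ≡ 0 at y ∈ {0, 1, 2, 3, 4, 5, 6, 7, 8, 9, 10}; g ≡ 0 at y ∈ ∅; common: ∅.
  x = 8: f ≡ 0 at y ∈ ∅; g ≡ 0 at y ∈ ∅; common: ∅.
  x = 9: f ≡ 0 at y ∈ ∅; g ≡ 0 at y ∈ ∅; common: ∅.
  x = 10: f ≡ 0 at y ∈ ∅; g ≡ 0 at y ∈ ∅; common: ∅.
Collecting: common zeros = ∅, so the count is 0.
Comparison with the Bézout bound: 0 ≤ 1 = deg(f)·deg(g), as expected for curves with no common component (the affine F_11-count falls short of the bound because intersections may lie at infinity, over extension fields, or carry multiplicity).


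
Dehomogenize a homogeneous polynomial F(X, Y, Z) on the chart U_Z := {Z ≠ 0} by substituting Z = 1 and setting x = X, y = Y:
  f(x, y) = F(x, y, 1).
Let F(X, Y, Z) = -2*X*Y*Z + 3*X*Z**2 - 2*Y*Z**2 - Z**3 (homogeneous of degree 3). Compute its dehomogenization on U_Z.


f(x, y) = -2*x*y + 3*x - 2*y - 1

On U_Z we set Z = 1. Each monomial c·X^i·Y^j·Z^k in F becomes c·x^i·y^j·1^k = c·x^i·y^j.
Substituting Z = 1: F(X, Y, 1) = -2*x*y + 3*x - 2*y - 1.
Note: deg(f) ≤ deg(F) = 3; strict inequality happens when F is divisible by Z (lost terms).


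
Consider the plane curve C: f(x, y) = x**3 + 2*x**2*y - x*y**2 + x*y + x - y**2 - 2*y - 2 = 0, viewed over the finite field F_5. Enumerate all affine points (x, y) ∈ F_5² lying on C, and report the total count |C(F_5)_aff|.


Affine F_5-points: {(0, 1), (0, 2), (1, 0), (1, 3), (2, 3), (3, 2), (3, 4), (4, 1)}; count = 8.

For each of the 25 pairs (x, y) ∈ F_5², evaluate f(x, y) mod 5. Record the zeros.
  x = 0: [0↦3, 1↦0, 2↦0, 3↦3, 4↦4]  zeros at y ∈ {1, 2}
  x = 1: [0↦0, 1↦4, 2↦4, 3↦0, 4↦2]  zeros at y ∈ {0, 3}
  x = 2: [0↦3, 1↦3, 2↦2, 3↦0, 4↦2]  zeros at y ∈ {3}
  x = 3: [0↦3, 1↦3, 2↦0, 3↦4, 4↦0]  zeros at y ∈ {2, 4}
  x = 4: [0↦1, 1↦0, 2↦4, 3↦3, 4↦2]  zeros at y ∈ {1}
Collecting zeros: affine points = {(0, 1), (0, 2), (1, 0), (1, 3), (2, 3), (3, 2), (3, 4), (4, 1)}.
Total count |C(F_5)_aff| = 8.


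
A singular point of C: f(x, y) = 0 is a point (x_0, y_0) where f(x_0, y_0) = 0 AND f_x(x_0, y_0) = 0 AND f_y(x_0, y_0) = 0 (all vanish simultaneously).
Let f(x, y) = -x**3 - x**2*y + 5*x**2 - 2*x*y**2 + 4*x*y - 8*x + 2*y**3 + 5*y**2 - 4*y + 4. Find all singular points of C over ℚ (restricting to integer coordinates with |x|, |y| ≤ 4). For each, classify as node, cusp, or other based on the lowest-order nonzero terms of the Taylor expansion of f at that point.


Singular points: {(2, 0)}; classification: node.

Compute partial derivatives:
  f_x = -3*x**2 - 2*x*y + 10*x - 2*y**2 + 4*y - 8.
  f_y = -x**2 - 4*x*y + 4*x + 6*y**2 + 10*y - 4.
Scan x_0 ∈ {−4, ..., 4}. For each x_0, f_y(x_0, y) is a polynomial in y; find its integer roots y ∈ {−4, ..., 4}, then test f_x and f at those candidates.
  x = -4: f_y(-4, y) = 6*y**2 + 26*y - 36; no integer root y with |y| ≤ 4.
  x = -3: f_y(-3, y) = 6*y**2 + 22*y - 25; no integer root y with |y| ≤ 4.
  x = -2: f_y(-2, y) = 6*y**2 + 18*y - 16; no integer root y with |y| ≤ 4.
  x = -1: f_y(-1, y) = 6*y**2 + 14*y - 9; no integer root y with |y| ≤ 4.
  x = 0: f_y(0, y) = 6*y**2 + 10*y - 4; vanishes at y ∈ {-2}. (0, -2): f_x = -24 ≠ 0.
  x = 1: f_y(1, y) = 6*y**2 + 6*y - 1; no integer root y with |y| ≤ 4.
  x = 2: f_y(2, y) = 6*y**2 + 2*y; vanishes at y ∈ {0}. (2, 0): f_x = 0, f = 0 — SINGULAR.
  x = 3: f_y(3, y) = 6*y**2 - 2*y - 1; no integer root y with |y| ≤ 4.
  x = 4: f_y(4, y) = 6*y**2 - 6*y - 4; no integer root y with |y| ≤ 4.
Only singular point on the grid: (2, 0).
Classify: substitute x = 2 + u, y = 0 + v and expand: f = -u**3 - u**2*v - u**2 - 2*u*v**2 + 2*v**3 + v**2.
No constant or linear terms (consistent with a singular point). Quadratic part: -u**2 + v**2. Cubic part: -u**3 - u**2*v - 2*u*v**2 + 2*v**3.
The quadratic part v**2 - u**2 = (v − u)(v + u) splits into two distinct linear factors, so there are two distinct tangent lines y − 0 = ±(x − 2) — this is a node (ordinary double point).
Classification: node.


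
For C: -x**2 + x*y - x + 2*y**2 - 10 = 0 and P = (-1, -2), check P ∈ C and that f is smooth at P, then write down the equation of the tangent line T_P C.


Tangent line at P: -x - 9*y - 19 = 0.

Step 1: f(-1, -2) = 0, so P lies on C.
Step 2: partial derivatives
  f_x(x, y) = -2*x + y - 1, f_y(x, y) = x + 4*y.
  f_x(P) = -1, f_y(P) = -9 (gradient nonzero, so P is smooth).
Step 3: tangent line at P: -1·(x − -1) + -9·(y − -2) = 0.
Expanding: -x - 9*y - 19 = 0.


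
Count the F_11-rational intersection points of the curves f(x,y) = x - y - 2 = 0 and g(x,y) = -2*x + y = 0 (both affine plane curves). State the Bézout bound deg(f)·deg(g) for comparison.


Common zeros: {(9, 7)}; count = 1; Bézout bound = 1.

deg(f) = 1, deg(g) = 1, so Bézout bound = 1.
Scan x ∈ F_11. For each x, list the y ∈ F_11 with f(x, y) ≡ 0 and those with g(x, y) ≡ 0 (mod 11); the common zeros in that column are the intersection.
  x = 0: f ≡ 0 at y ∈ {9}; g ≡ 0 at y ∈ {0}; common: ∅.
  x = 1: f ≡ 0 at y ∈ {10}; g ≡ 0 at y ∈ {2}; common: ∅.
  x = 2: f ≡ 0 at y ∈ {0}; g ≡ 0 at y ∈ {4}; common: ∅.
  x = 3: f ≡ 0 at y ∈ {1}; g ≡ 0 at y ∈ {6}; common: ∅.
  x = 4: f ≡ 0 at y ∈ {2}; g ≡ 0 at y ∈ {8}; common: ∅.
  x = 5: f ≡ 0 at y ∈ {3}; g ≡ 0 at y ∈ {10}; common: ∅.
  x = 6: f ≡ 0 at y ∈ {4}; g ≡ 0 at y ∈ {1}; common: ∅.
  x = 7: f ≡ 0 at y ∈ {5}; g ≡ 0 at y ∈ {3}; common: ∅.
  x = 8: f ≡ 0 at y ∈ {6}; g ≡ 0 at y ∈ {5}; common: ∅.
  x = 9: f ≡ 0 at y ∈ {7}; g ≡ 0 at y ∈ {7}; common: {7}.
  x = 10: f ≡ 0 at y ∈ {8}; g ≡ 0 at y ∈ {9}; common: ∅.
Collecting: common zeros = {(9, 7)}, so the count is 1.
Comparison with the Bézout bound: 1 ≤ 1 = deg(f)·deg(g), as expected for curves with no common component (the bound is attained).


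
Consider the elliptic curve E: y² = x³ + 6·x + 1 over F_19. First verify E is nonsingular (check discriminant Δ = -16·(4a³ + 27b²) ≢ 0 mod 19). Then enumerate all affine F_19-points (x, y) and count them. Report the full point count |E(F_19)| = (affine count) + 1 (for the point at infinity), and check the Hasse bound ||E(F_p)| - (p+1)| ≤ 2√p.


Affine points = {(0, 1), (0, 18), (5, 2), (5, 17), (6, 5), (6, 14), (7, 5), (7, 14), (9, 9), (9, 10), (10, 4), (10, 15), (11, 7), (11, 12), (14, 6), (14, 13), (17, 0)}; affine count = 17; |E(F_19)| = 18.

Discriminant check: Δ ∝ 4a³ + 27b² = 4·6³ + 27·1² = 4·216 + 27·1 ≡ 17 (mod 19). Nonzero ⇒ E is nonsingular.
For each x ∈ F_19, compute rhs = x³ + 6·x + 1 mod 19, then count y ∈ F_19 with y² ≡ rhs.
  x = 0: rhs = 1, matching y values: 1, 18 (2 points).
  x = 1: rhs = 8, matching y values: none (0 points).
  x = 2: rhs = 2, matching y values: none (0 points).
  x = 3: rhs = 8, matching y values: none (0 points).
  x = 4: rhs = 13, matching y values: none (0 points).
  x = 5: rhs = 4, matching y values: 2, 17 (2 points).
  x = 6: rhs = 6, matching y values: 5, 14 (2 points).
  x = 7: rhs = 6, matching y values: 5, 14 (2 points).
  x = 8: rhs = 10, matching y values: none (0 points).
  x = 9: rhs = 5, matching y values: 9, 10 (2 points).
  x = 10: rhs = 16, matching y values: 4, 15 (2 points).
  x = 11: rhs = 11, matching y values: 7, 12 (2 points).
  x = 12: rhs = 15, matching y values: none (0 points).
  x = 13: rhs = 15, matching y values: none (0 points).
  x = 14: rhs = 17, matching y values: 6, 13 (2 points).
  x = 15: rhs = 8, matching y values: none (0 points).
  x = 16: rhs = 13, matching y values: none (0 points).
  x = 17: rhs = 0, matching y values: 0 (1 points).
  x = 18: rhs = 13, matching y values: none (0 points).
Total affine count: 17.
Full point count |E(F_19)| = 17 + 1 = 18.
Hasse bound: |18 − (19+1)| = |-2| = 2 ≤ 2√19 ≈ 8.7178 ✓.


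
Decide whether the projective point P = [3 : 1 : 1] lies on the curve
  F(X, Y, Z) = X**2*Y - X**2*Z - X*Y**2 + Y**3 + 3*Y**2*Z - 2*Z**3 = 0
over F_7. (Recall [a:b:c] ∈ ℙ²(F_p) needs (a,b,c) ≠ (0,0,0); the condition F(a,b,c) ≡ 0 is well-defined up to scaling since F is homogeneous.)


F(3,1,1) ≡ 6 (mod 7); P is NOT on the curve.

Evaluate F(3, 1, 1) term-by-term (mod 7).
  X**2*Y ↦ 1·9·1·1 = 9
  -X**2*Z ↦ -1·9·1·1 = -9
  -X*Y**2 ↦ -1·3·1·1 = -3
  Y**3 ↦ 1·1·1·1 = 1
  3*Y**2*Z ↦ 3·1·1·1 = 3
  -2*Z**3 ↦ -2·1·1·1 = -2
Sum: F(3, 1, 1) = (9) + (-9) + (-3) + (1) + (3) + (-2) = -1.
Reducing mod 7: -1 ≡ 6 (mod 7).
Since F(a, b, c) ≡ 6 ≠ 0 (mod 7), P does NOT lie on the curve.


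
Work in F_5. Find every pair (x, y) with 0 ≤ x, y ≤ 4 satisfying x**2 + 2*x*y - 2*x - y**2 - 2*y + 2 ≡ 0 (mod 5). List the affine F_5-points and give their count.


Affine F_5-points: {(1, 1), (1, 4), (3, 0), (3, 4), (4, 0), (4, 1)}; count = 6.

For each of the 25 pairs (x, y) ∈ F_5², evaluate f(x, y) mod 5. Record the zeros.
  x = 0: [0↦2, 1↦4, 2↦4, 3↦2, 4↦3]  zeros at y ∈ ∅
  x = 1: [0↦1, 1↦0, 2↦2, 3↦2, 4↦0]  zeros at y ∈ {1, 4}
  x = 2: [0↦2, 1↦3, 2↦2, 3↦4, 4↦4]  zeros at y ∈ ∅
  x = 3: [0↦0, 1↦3, 2↦4, 3↦3, 4↦0]  zeros at y ∈ {0, 4}
  x = 4: [0↦0, 1↦0, 2↦3, 3↦4, 4↦3]  zeros at y ∈ {0, 1}
Collecting zeros: affine points = {(1, 1), (1, 4), (3, 0), (3, 4), (4, 0), (4, 1)}.
Total count |C(F_5)_aff| = 6.


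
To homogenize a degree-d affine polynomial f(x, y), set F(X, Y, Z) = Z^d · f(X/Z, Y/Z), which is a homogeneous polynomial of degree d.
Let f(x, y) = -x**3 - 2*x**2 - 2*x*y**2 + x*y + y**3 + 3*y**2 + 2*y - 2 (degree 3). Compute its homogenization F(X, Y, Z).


F(X, Y, Z) = -X**3 - 2*X**2*Z - 2*X*Y**2 + X*Y*Z + Y**3 + 3*Y**2*Z + 2*Y*Z**2 - 2*Z**3

deg(f) = 3.
Substitute x = X/Z, y = Y/Z into f, then multiply by Z^3.
  monomial -1·x^3·y^0 ↦ -1·X^3·Y^0·Z^0.
  monomial -2·x^2·y^0 ↦ -2·X^2·Y^0·Z^1.
  monomial -2·x^1·y^2 ↦ -2·X^1·Y^2·Z^0.
  monomial 1·x^1·y^1 ↦ 1·X^1·Y^1·Z^1.
  monomial 1·x^0·y^3 ↦ 1·X^0·Y^3·Z^0.
  monomial 3·x^0·y^2 ↦ 3·X^0·Y^2·Z^1.
  monomial 2·x^0·y^1 ↦ 2·X^0·Y^1·Z^2.
  monomial -2·x^0·y^0 ↦ -2·X^0·Y^0·Z^3.
Collecting: F(X, Y, Z) = -X**3 - 2*X**2*Z - 2*X*Y**2 + X*Y*Z + Y**3 + 3*Y**2*Z + 2*Y*Z**2 - 2*Z**3.


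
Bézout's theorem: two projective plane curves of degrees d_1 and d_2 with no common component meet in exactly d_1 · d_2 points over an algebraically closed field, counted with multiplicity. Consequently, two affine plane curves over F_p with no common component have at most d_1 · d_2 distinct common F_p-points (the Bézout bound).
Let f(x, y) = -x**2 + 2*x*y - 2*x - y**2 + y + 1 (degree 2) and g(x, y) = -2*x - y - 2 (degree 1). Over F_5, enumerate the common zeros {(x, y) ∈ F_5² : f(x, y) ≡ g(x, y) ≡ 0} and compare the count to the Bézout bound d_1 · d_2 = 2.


Common zeros: {(0, 3), (1, 1)}; count = 2; Bézout bound = 2.

deg(f) = 2, deg(g) = 1, so Bézout bound = 2.
Scan x ∈ F_5. For each x, list the y ∈ F_5 with f(x, y) ≡ 0 and those with g(x, y) ≡ 0 (mod 5); the common zeros in that column are the intersection.
  x = 0: f ≡ 0 at y ∈ {3}; g ≡ 0 at y ∈ {3}; common: {3}.
  x = 1: f ≡ 0 at y ∈ {1, 2}; g ≡ 0 at y ∈ {1}; common: {1}.
  x = 2: f ≡ 0 at y ∈ ∅; g ≡ 0 at y ∈ {4}; common: ∅.
  x = 3: f ≡ 0 at y ∈ ∅; g ≡ 0 at y ∈ {2}; common: ∅.
  x = 4: f ≡ 0 at y ∈ {1, 3}; g ≡ 0 at y ∈ {0}; common: ∅.
Collecting: common zeros = {(0, 3), (1, 1)}, so the count is 2.
Comparison with the Bézout bound: 2 ≤ 2 = deg(f)·deg(g), as expected for curves with no common component (the bound is attained).


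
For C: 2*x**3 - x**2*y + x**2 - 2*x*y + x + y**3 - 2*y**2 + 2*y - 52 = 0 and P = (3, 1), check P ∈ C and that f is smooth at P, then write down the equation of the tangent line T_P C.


Tangent line at P: 53*x - 14*y - 145 = 0.

Step 1: f(3, 1) = 0, so P lies on C.
Step 2: partial derivatives
  f_x(x, y) = 6*x**2 - 2*x*y + 2*x - 2*y + 1, f_y(x, y) = -x**2 - 2*x + 3*y**2 - 4*y + 2.
  f_x(P) = 53, f_y(P) = -14 (gradient nonzero, so P is smooth).
Step 3: tangent line at P: 53·(x − 3) + -14·(y − 1) = 0.
Expanding: 53*x - 14*y - 145 = 0.


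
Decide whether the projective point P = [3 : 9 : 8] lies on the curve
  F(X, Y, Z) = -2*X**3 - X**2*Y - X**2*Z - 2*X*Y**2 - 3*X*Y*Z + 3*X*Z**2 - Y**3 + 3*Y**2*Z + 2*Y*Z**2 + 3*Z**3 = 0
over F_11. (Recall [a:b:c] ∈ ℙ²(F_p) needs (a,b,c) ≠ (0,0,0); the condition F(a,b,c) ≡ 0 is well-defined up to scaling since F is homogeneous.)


F(3,9,8) ≡ 3 (mod 11); P is NOT on the curve.

Evaluate F(3, 9, 8) term-by-term (mod 11).
  -2*X**3 ↦ -2·27·1·1 = -54
  -X**2*Y ↦ -1·9·9·1 = -81
  -X**2*Z ↦ -1·9·1·8 = -72
  -2*X*Y**2 ↦ -2·3·81·1 = -486
  -3*X*Y*Z ↦ -3·3·9·8 = -648
  3*X*Z**2 ↦ 3·3·1·64 = 576
  -Y**3 ↦ -1·1·729·1 = -729
  3*Y**2*Z ↦ 3·1·81·8 = 1944
  2*Y*Z**2 ↦ 2·1·9·64 = 1152
  3*Z**3 ↦ 3·1·1·512 = 1536
Sum: F(3, 9, 8) = (-54) + (-81) + (-72) + (-486) + (-648) + (576) + (-729) + (1944) + (1152) + (1536) = 3138.
Reducing mod 11: 3138 ≡ 3 (mod 11).
Since F(a, b, c) ≡ 3 ≠ 0 (mod 11), P does NOT lie on the curve.


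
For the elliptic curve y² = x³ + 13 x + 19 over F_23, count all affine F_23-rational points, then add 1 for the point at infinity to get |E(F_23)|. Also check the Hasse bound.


Affine points = {(3, 4), (3, 19), (5, 5), (5, 18), (7, 4), (7, 19), (13, 4), (13, 19), (14, 1), (14, 22), (15, 1), (15, 22), (17, 1), (17, 22), (18, 6), (18, 17), (19, 8), (19, 15), (21, 10), (21, 13)}; affine count = 20; |E(F_23)| = 21.

Discriminant check: Δ ∝ 4a³ + 27b² = 4·13³ + 27·19² = 4·2197 + 27·361 ≡ 20 (mod 23). Nonzero ⇒ E is nonsingular.
For each x ∈ F_23, compute rhs = x³ + 13·x + 19 mod 23, then count y ∈ F_23 with y² ≡ rhs.
  x = 0: rhs = 19, matching y values: none (0 points).
  x = 1: rhs = 10, matching y values: none (0 points).
  x = 2: rhs = 7, matching y values: none (0 points).
  x = 3: rhs = 16, matching y values: 4, 19 (2 points).
  x = 4: rhs = 20, matching y values: none (0 points).
  x = 5: rhs = 2, matching y values: 5, 18 (2 points).
  x = 6: rhs = 14, matching y values: none (0 points).
  x = 7: rhs = 16, matching y values: 4, 19 (2 points).
  x = 8: rhs = 14, matching y values: none (0 points).
  x = 9: rhs = 14, matching y values: none (0 points).
  x = 10: rhs = 22, matching y values: none (0 points).
  x = 11: rhs = 21, matching y values: none (0 points).
  x = 12: rhs = 17, matching y values: none (0 points).
  x = 13: rhs = 16, matching y values: 4, 19 (2 points).
  x = 14: rhs = 1, matching y values: 1, 22 (2 points).
  x = 15: rhs = 1, matching y values: 1, 22 (2 points).
  x = 16: rhs = 22, matching y values: none (0 points).
  x = 17: rhs = 1, matching y values: 1, 22 (2 points).
  x = 18: rhs = 13, matching y values: 6, 17 (2 points).
  x = 19: rhs = 18, matching y values: 8, 15 (2 points).
  x = 20: rhs = 22, matching y values: none (0 points).
  x = 21: rhs = 8, matching y values: 10, 13 (2 points).
  x = 22: rhs = 5, matching y values: none (0 points).
Total affine count: 20.
Full point count |E(F_23)| = 20 + 1 = 21.
Hasse bound: |21 − (23+1)| = |-3| = 3 ≤ 2√23 ≈ 9.5917 ✓.


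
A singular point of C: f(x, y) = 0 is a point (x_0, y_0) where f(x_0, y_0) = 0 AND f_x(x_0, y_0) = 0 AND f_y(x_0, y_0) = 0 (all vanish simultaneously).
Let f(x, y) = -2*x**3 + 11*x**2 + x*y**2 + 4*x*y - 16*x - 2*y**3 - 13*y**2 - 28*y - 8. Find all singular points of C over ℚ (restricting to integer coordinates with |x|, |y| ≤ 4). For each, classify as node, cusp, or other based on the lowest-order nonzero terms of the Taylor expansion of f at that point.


Singular points: {(2, -2)}; classification: node.

Compute partial derivatives:
  f_x = -6*x**2 + 22*x + y**2 + 4*y - 16.
  f_y = 2*x*y + 4*x - 6*y**2 - 26*y - 28.
Scan x_0 ∈ {−4, ..., 4}. For each x_0, f_y(x_0, y) is a polynomial in y; find its integer roots y ∈ {−4, ..., 4}, then test f_x and f at those candidates.
  x = -4: f_y(-4, y) = -6*y**2 - 34*y - 44; vanishes at y ∈ {-2}. (-4, -2): f_x = -204 ≠ 0.
  x = -3: f_y(-3, y) = -6*y**2 - 32*y - 40; vanishes at y ∈ {-2}. (-3, -2): f_x = -140 ≠ 0.
  x = -2: f_y(-2, y) = -6*y**2 - 30*y - 36; vanishes at y ∈ {-3, -2}. (-2, -3): f_x = -87 ≠ 0; (-2, -2): f_x = -88 ≠ 0.
  x = -1: f_y(-1, y) = -6*y**2 - 28*y - 32; vanishes at y ∈ {-2}. (-1, -2): f_x = -48 ≠ 0.
  x = 0: f_y(0, y) = -6*y**2 - 26*y - 28; vanishes at y ∈ {-2}. (0, -2): f_x = -20 ≠ 0.
  x = 1: f_y(1, y) = -6*y**2 - 24*y - 24; vanishes at y ∈ {-2}. (1, -2): f_x = -4 ≠ 0.
  x = 2: f_y(2, y) = -6*y**2 - 22*y - 20; vanishes at y ∈ {-2}. (2, -2): f_x = 0, f = 0 — SINGULAR.
  x = 3: f_y(3, y) = -6*y**2 - 20*y - 16; vanishes at y ∈ {-2}. (3, -2): f_x = -8 ≠ 0.
  x = 4: f_y(4, y) = -6*y**2 - 18*y - 12; vanishes at y ∈ {-2, -1}. (4, -2): f_x = -28 ≠ 0; (4, -1): f_x = -27 ≠ 0.
Only singular point on the grid: (2, -2).
Classify: substitute x = 2 + u, y = -2 + v and expand: f = -2*u**3 - u**2 + u*v**2 - 2*v**3 + v**2.
No constant or linear terms (consistent with a singular point). Quadratic part: -u**2 + v**2. Cubic part: -2*u**3 + u*v**2 - 2*v**3.
The quadratic part v**2 - u**2 = (v − u)(v + u) splits into two distinct linear factors, so there are two distinct tangent lines y − -2 = ±(x − 2) — this is a node (ordinary double point).
Classification: node.


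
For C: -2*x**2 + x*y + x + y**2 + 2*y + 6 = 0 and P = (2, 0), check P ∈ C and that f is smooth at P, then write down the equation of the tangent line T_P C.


Tangent line at P: -7*x + 4*y + 14 = 0.

Step 1: f(2, 0) = 0, so P lies on C.
Step 2: partial derivatives
  f_x(x, y) = -4*x + y + 1, f_y(x, y) = x + 2*y + 2.
  f_x(P) = -7, f_y(P) = 4 (gradient nonzero, so P is smooth).
Step 3: tangent line at P: -7·(x − 2) + 4·(y − 0) = 0.
Expanding: -7*x + 4*y + 14 = 0.


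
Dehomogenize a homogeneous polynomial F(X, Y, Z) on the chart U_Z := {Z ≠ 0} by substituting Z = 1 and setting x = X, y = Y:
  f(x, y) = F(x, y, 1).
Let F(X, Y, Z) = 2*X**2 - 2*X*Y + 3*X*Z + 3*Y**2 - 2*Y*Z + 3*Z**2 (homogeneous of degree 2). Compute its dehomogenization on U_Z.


f(x, y) = 2*x**2 - 2*x*y + 3*x + 3*y**2 - 2*y + 3

On U_Z we set Z = 1. Each monomial c·X^i·Y^j·Z^k in F becomes c·x^i·y^j·1^k = c·x^i·y^j.
Substituting Z = 1: F(X, Y, 1) = 2*x**2 - 2*x*y + 3*x + 3*y**2 - 2*y + 3.
Note: deg(f) ≤ deg(F) = 2; strict inequality happens when F is divisible by Z (lost terms).


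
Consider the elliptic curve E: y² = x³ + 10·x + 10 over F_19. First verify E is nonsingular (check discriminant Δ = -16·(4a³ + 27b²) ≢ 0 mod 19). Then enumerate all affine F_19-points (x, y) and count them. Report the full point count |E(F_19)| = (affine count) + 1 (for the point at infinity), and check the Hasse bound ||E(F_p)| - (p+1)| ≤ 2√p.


Affine points = {(2, 0), (4, 0), (6, 1), (6, 18), (7, 9), (7, 10), (11, 8), (11, 11), (13, 0), (14, 5), (14, 14), (15, 1), (15, 18), (17, 1), (17, 18)}; affine count = 15; |E(F_19)| = 16.

Discriminant check: Δ ∝ 4a³ + 27b² = 4·10³ + 27·10² = 4·1000 + 27·100 ≡ 12 (mod 19). Nonzero ⇒ E is nonsingular.
For each x ∈ F_19, compute rhs = x³ + 10·x + 10 mod 19, then count y ∈ F_19 with y² ≡ rhs.
  x = 0: rhs = 10, matching y values: none (0 points).
  x = 1: rhs = 2, matching y values: none (0 points).
  x = 2: rhs = 0, matching y values: 0 (1 points).
  x = 3: rhs = 10, matching y values: none (0 points).
  x = 4: rhs = 0, matching y values: 0 (1 points).
  x = 5: rhs = 14, matching y values: none (0 points).
  x = 6: rhs = 1, matching y values: 1, 18 (2 points).
  x = 7: rhs = 5, matching y values: 9, 10 (2 points).
  x = 8: rhs = 13, matching y values: none (0 points).
  x = 9: rhs = 12, matching y values: none (0 points).
  x = 10: rhs = 8, matching y values: none (0 points).
  x = 11: rhs = 7, matching y values: 8, 11 (2 points).
  x = 12: rhs = 15, matching y values: none (0 points).
  x = 13: rhs = 0, matching y values: 0 (1 points).
  x = 14: rhs = 6, matching y values: 5, 14 (2 points).
  x = 15: rhs = 1, matching y values: 1, 18 (2 points).
  x = 16: rhs = 10, matching y values: none (0 points).
  x = 17: rhs = 1, matching y values: 1, 18 (2 points).
  x = 18: rhs = 18, matching y values: none (0 points).
Total affine count: 15.
Full point count |E(F_19)| = 15 + 1 = 16.
Hasse bound: |16 − (19+1)| = |-4| = 4 ≤ 2√19 ≈ 8.7178 ✓.


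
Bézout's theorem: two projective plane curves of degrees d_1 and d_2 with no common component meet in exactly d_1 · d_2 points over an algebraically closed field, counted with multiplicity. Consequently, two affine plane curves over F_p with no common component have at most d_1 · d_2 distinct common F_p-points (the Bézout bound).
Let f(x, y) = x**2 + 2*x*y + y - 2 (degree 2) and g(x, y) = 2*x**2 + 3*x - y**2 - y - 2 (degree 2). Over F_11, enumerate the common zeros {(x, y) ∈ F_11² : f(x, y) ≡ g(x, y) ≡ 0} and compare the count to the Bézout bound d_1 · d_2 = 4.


Common zeros: ∅; count = 0; Bézout bound = 4.

deg(f) = 2, deg(g) = 2, so Bézout bound = 4.
Scan x ∈ F_11. For each x, list the y ∈ F_11 with f(x, y) ≡ 0 and those with g(x, y) ≡ 0 (mod 11); the common zeros in that column are the intersection.
  x = 0: f ≡ 0 at y ∈ {2}; g ≡ 0 at y ∈ {4, 6}; common: ∅.
  x = 1: f ≡ 0 at y ∈ {4}; g ≡ 0 at y ∈ ∅; common: ∅.
  x = 2: f ≡ 0 at y ∈ {4}; g ≡ 0 at y ∈ {3, 7}; common: ∅.
  x = 3: f ≡ 0 at y ∈ {10}; g ≡ 0 at y ∈ ∅; common: ∅.
  x = 4: f ≡ 0 at y ∈ {7}; g ≡ 0 at y ∈ {4, 6}; common: ∅.
  x = 5: f ≡ 0 at y ∈ ∅; g ≡ 0 at y ∈ {5}; common: ∅.
  x = 6: f ≡ 0 at y ∈ {5}; g ≡ 0 at y ∈ {0, 10}; common: ∅.
  x = 7: f ≡ 0 at y ∈ {2}; g ≡ 0 at y ∈ ∅; common: ∅.
  x = 8: f ≡ 0 at y ∈ {8}; g ≡ 0 at y ∈ ∅; common: ∅.
  x = 9: f ≡ 0 at y ∈ {8}; g ≡ 0 at y ∈ {0, 10}; common: ∅.
  x = 10: f ≡ 0 at y ∈ {10}; g ≡ 0 at y ∈ {5}; common: ∅.
Collecting: common zeros = ∅, so the count is 0.
Comparison with the Bézout bound: 0 ≤ 4 = deg(f)·deg(g), as expected for curves with no common component (the affine F_11-count falls short of the bound because intersections may lie at infinity, over extension fields, or carry multiplicity).


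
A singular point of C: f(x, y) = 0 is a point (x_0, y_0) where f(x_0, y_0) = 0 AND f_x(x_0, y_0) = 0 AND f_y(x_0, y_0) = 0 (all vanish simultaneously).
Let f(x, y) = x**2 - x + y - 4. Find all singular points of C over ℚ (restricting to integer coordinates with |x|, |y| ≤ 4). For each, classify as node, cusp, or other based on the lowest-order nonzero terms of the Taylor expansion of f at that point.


No singular points in the scanned grid; C is smooth there.

Compute partial derivatives:
  f_x = 2*x - 1.
  f_y = 1.
f_y = 1 is a nonzero constant, so f_y never vanishes: no point (x, y) can satisfy f = f_x = f_y = 0. In particular no (x, y) ∈ {−4, ..., 4}² is singular; the curve is smooth.


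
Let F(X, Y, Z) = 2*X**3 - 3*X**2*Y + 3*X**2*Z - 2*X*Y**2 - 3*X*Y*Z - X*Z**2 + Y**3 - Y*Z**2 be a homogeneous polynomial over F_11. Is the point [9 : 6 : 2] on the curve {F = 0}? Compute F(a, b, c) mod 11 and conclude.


F(9,6,2) ≡ 0 (mod 11); P is on the curve.

Evaluate F(9, 6, 2) term-by-term (mod 11).
  2*X**3 ↦ 2·729·1·1 = 1458
  -3*X**2*Y ↦ -3·81·6·1 = -1458
  3*X**2*Z ↦ 3·81·1·2 = 486
  -2*X*Y**2 ↦ -2·9·36·1 = -648
  -3*X*Y*Z ↦ -3·9·6·2 = -324
  -X*Z**2 ↦ -1·9·1·4 = -36
  Y**3 ↦ 1·1·216·1 = 216
  -Y*Z**2 ↦ -1·1·6·4 = -24
Sum: F(9, 6, 2) = (1458) + (-1458) + (486) + (-648) + (-324) + (-36) + (216) + (-24) = -330.
Reducing mod 11: -330 ≡ 0 (mod 11).
Since F(a, b, c) ≡ 0 (mod 11), P lies on the curve.


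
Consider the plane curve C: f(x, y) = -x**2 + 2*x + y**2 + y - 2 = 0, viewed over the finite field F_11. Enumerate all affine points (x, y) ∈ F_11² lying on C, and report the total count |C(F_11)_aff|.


Affine F_11-points: {(0, 1), (0, 9), (1, 3), (1, 7), (2, 1), (2, 9), (5, 2), (5, 8), (8, 2), (8, 8)}; count = 10.

For each of the 121 pairs (x, y) ∈ F_11², evaluate f(x, y) mod 11. Record the zeros.
  x = 0: [0↦9, 1↦0, 2↦4, 3↦10, 4↦7, 5↦6, 6↦7, 7↦10, 8↦4, 9↦0, 10↦9]  zeros at y ∈ {1, 9}
  x = 1: [0↦10, 1↦1, 2↦5, 3↦0, 4↦8, 5↦7, 6↦8, 7↦0, 8↦5, 9↦1, 10↦10]  zeros at y ∈ {3, 7}
  x = 2: [0↦9, 1↦0, 2↦4, 3↦10, 4↦7, 5↦6, 6↦7, 7↦10, 8↦4, 9↦0, 10↦9]  zeros at y ∈ {1, 9}
  x = 3: [0↦6, 1↦8, 2↦1, 3↦7, 4↦4, 5↦3, 6↦4, 7↦7, 8↦1, 9↦8, 10↦6]  zeros at y ∈ ∅
  x = 4: [0↦1, 1↦3, 2↦7, 3↦2, 4↦10, 5↦9, 6↦10, 7↦2, 8↦7, 9↦3, 10↦1]  zeros at y ∈ ∅
  x = 5: [0↦5, 1↦7, 2↦0, 3↦6, 4↦3, 5↦2, 6↦3, 7↦6, 8↦0, 9↦7, 10↦5]  zeros at y ∈ {2, 8}
  x = 6: [0↦7, 1↦9, 2↦2, 3↦8, 4↦5, 5↦4, 6↦5, 7↦8, 8↦2, 9↦9, 10↦7]  zeros at y ∈ ∅
  x = 7: [0↦7, 1↦9, 2↦2, 3↦8, 4↦5, 5↦4, 6↦5, 7↦8, 8↦2, 9↦9, 10↦7]  zeros at y ∈ ∅
  x = 8: [0↦5, 1↦7, 2↦0, 3↦6, 4↦3, 5↦2, 6↦3, 7↦6, 8↦0, 9↦7, 10↦5]  zeros at y ∈ {2, 8}
  x = 9: [0↦1, 1↦3, 2↦7, 3↦2, 4↦10, 5↦9, 6↦10, 7↦2, 8↦7, 9↦3, 10↦1]  zeros at y ∈ ∅
  x = 10: [0↦6, 1↦8, 2↦1, 3↦7, 4↦4, 5↦3, 6↦4, 7↦7, 8↦1, 9↦8, 10↦6]  zeros at y ∈ ∅
Collecting zeros: affine points = {(0, 1), (0, 9), (1, 3), (1, 7), (2, 1), (2, 9), (5, 2), (5, 8), (8, 2), (8, 8)}.
Total count |C(F_11)_aff| = 10.


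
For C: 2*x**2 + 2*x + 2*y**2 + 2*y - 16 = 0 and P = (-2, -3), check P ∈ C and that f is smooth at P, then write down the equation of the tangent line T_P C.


Tangent line at P: -6*x - 10*y - 42 = 0.

Step 1: f(-2, -3) = 0, so P lies on C.
Step 2: partial derivatives
  f_x(x, y) = 4*x + 2, f_y(x, y) = 4*y + 2.
  f_x(P) = -6, f_y(P) = -10 (gradient nonzero, so P is smooth).
Step 3: tangent line at P: -6·(x − -2) + -10·(y − -3) = 0.
Expanding: -6*x - 10*y - 42 = 0.


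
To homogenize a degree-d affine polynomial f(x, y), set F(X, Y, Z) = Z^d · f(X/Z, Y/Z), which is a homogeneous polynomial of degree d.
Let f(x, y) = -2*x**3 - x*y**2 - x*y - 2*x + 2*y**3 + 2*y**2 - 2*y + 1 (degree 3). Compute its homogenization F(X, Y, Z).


F(X, Y, Z) = -2*X**3 - X*Y**2 - X*Y*Z - 2*X*Z**2 + 2*Y**3 + 2*Y**2*Z - 2*Y*Z**2 + Z**3

deg(f) = 3.
Substitute x = X/Z, y = Y/Z into f, then multiply by Z^3.
  monomial -2·x^3·y^0 ↦ -2·X^3·Y^0·Z^0.
  monomial -1·x^1·y^2 ↦ -1·X^1·Y^2·Z^0.
  monomial -1·x^1·y^1 ↦ -1·X^1·Y^1·Z^1.
  monomial -2·x^1·y^0 ↦ -2·X^1·Y^0·Z^2.
  monomial 2·x^0·y^3 ↦ 2·X^0·Y^3·Z^0.
  monomial 2·x^0·y^2 ↦ 2·X^0·Y^2·Z^1.
  monomial -2·x^0·y^1 ↦ -2·X^0·Y^1·Z^2.
  monomial 1·x^0·y^0 ↦ 1·X^0·Y^0·Z^3.
Collecting: F(X, Y, Z) = -2*X**3 - X*Y**2 - X*Y*Z - 2*X*Z**2 + 2*Y**3 + 2*Y**2*Z - 2*Y*Z**2 + Z**3.


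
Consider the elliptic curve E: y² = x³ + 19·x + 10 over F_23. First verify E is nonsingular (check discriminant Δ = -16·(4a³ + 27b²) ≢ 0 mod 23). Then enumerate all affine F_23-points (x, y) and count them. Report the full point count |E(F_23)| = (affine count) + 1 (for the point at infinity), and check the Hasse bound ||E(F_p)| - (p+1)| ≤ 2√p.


Affine points = {(3, 5), (3, 18), (4, 9), (4, 14), (5, 0), (6, 8), (6, 15), (7, 7), (7, 16), (9, 6), (9, 17), (10, 2), (10, 21), (11, 3), (11, 20), (13, 4), (13, 19), (15, 6), (15, 17), (17, 5), (17, 18), (19, 10), (19, 13), (20, 8), (20, 15), (22, 6), (22, 17)}; affine count = 27; |E(F_23)| = 28.

Discriminant check: Δ ∝ 4a³ + 27b² = 4·19³ + 27·10² = 4·6859 + 27·100 ≡ 6 (mod 23). Nonzero ⇒ E is nonsingular.
For each x ∈ F_23, compute rhs = x³ + 19·x + 10 mod 23, then count y ∈ F_23 with y² ≡ rhs.
  x = 0: rhs = 10, matching y values: none (0 points).
  x = 1: rhs = 7, matching y values: none (0 points).
  x = 2: rhs = 10, matching y values: none (0 points).
  x = 3: rhs = 2, matching y values: 5, 18 (2 points).
  x = 4: rhs = 12, matching y values: 9, 14 (2 points).
  x = 5: rhs = 0, matching y values: 0 (1 points).
  x = 6: rhs = 18, matching y values: 8, 15 (2 points).
  x = 7: rhs = 3, matching y values: 7, 16 (2 points).
  x = 8: rhs = 7, matching y values: none (0 points).
  x = 9: rhs = 13, matching y values: 6, 17 (2 points).
  x = 10: rhs = 4, matching y values: 2, 21 (2 points).
  x = 11: rhs = 9, matching y values: 3, 20 (2 points).
  x = 12: rhs = 11, matching y values: none (0 points).
  x = 13: rhs = 16, matching y values: 4, 19 (2 points).
  x = 14: rhs = 7, matching y values: none (0 points).
  x = 15: rhs = 13, matching y values: 6, 17 (2 points).
  x = 16: rhs = 17, matching y values: none (0 points).
  x = 17: rhs = 2, matching y values: 5, 18 (2 points).
  x = 18: rhs = 20, matching y values: none (0 points).
  x = 19: rhs = 8, matching y values: 10, 13 (2 points).
  x = 20: rhs = 18, matching y values: 8, 15 (2 points).
  x = 21: rhs = 10, matching y values: none (0 points).
  x = 22: rhs = 13, matching y values: 6, 17 (2 points).
Total affine count: 27.
Full point count |E(F_23)| = 27 + 1 = 28.
Hasse bound: |28 − (23+1)| = |4| = 4 ≤ 2√23 ≈ 9.5917 ✓.


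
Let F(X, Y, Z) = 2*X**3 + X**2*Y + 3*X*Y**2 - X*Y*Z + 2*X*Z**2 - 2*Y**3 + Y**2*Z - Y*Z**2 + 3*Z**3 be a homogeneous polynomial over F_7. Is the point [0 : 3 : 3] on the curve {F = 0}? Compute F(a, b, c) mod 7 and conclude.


F(0,3,3) ≡ 6 (mod 7); P is NOT on the curve.

Evaluate F(0, 3, 3) term-by-term (mod 7).
  2*X**3 ↦ 2·0·1·1 = 0
  X**2*Y ↦ 1·0·3·1 = 0
  3*X*Y**2 ↦ 3·0·9·1 = 0
  -X*Y*Z ↦ -1·0·3·3 = 0
  2*X*Z**2 ↦ 2·0·1·9 = 0
  -2*Y**3 ↦ -2·1·27·1 = -54
  Y**2*Z ↦ 1·1·9·3 = 27
  -Y*Z**2 ↦ -1·1·3·9 = -27
  3*Z**3 ↦ 3·1·1·27 = 81
Sum: F(0, 3, 3) = (0) + (0) + (0) + (0) + (0) + (-54) + (27) + (-27) + (81) = 27.
Reducing mod 7: 27 ≡ 6 (mod 7).
Since F(a, b, c) ≡ 6 ≠ 0 (mod 7), P does NOT lie on the curve.


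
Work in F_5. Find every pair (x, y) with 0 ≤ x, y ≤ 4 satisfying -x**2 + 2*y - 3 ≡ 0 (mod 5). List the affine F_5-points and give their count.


Affine F_5-points: {(0, 4), (1, 2), (2, 1), (3, 1), (4, 2)}; count = 5.

For each of the 25 pairs (x, y) ∈ F_5², evaluate f(x, y) mod 5. Record the zeros.
  x = 0: [0↦2, 1↦4, 2↦1, 3↦3, 4↦0]  zeros at y ∈ {4}
  x = 1: [0↦1, 1↦3, 2↦0, 3↦2, 4↦4]  zeros at y ∈ {2}
  x = 2: [0↦3, 1↦0, 2↦2, 3↦4, 4↦1]  zeros at y ∈ {1}
  x = 3: [0↦3, 1↦0, 2↦2, 3↦4, 4↦1]  zeros at y ∈ {1}
  x = 4: [0↦1, 1↦3, 2↦0, 3↦2, 4↦4]  zeros at y ∈ {2}
Collecting zeros: affine points = {(0, 4), (1, 2), (2, 1), (3, 1), (4, 2)}.
Total count |C(F_5)_aff| = 5.


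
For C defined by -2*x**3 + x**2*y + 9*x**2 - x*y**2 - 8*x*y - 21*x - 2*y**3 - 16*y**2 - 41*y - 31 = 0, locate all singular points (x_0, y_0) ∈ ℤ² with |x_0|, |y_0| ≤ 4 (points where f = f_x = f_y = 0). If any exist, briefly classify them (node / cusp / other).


Singular points: {(1, -3)}; classification: cusp.

Compute partial derivatives:
  f_x = -6*x**2 + 2*x*y + 18*x - y**2 - 8*y - 21.
  f_y = x**2 - 2*x*y - 8*x - 6*y**2 - 32*y - 41.
Scan x_0 ∈ {−4, ..., 4}. For each x_0, f_y(x_0, y) is a polynomial in y; find its integer roots y ∈ {−4, ..., 4}, then test f_x and f at those candidates.
  x = -4: f_y(-4, y) = -6*y**2 - 24*y + 7; no integer root y with |y| ≤ 4.
  x = -3: f_y(-3, y) = -6*y**2 - 26*y - 8; vanishes at y ∈ {-4}. (-3, -4): f_x = -89 ≠ 0.
  x = -2: f_y(-2, y) = -6*y**2 - 28*y - 21; no integer root y with |y| ≤ 4.
  x = -1: f_y(-1, y) = -6*y**2 - 30*y - 32; no integer root y with |y| ≤ 4.
  x = 0: f_y(0, y) = -6*y**2 - 32*y - 41; no integer root y with |y| ≤ 4.
  x = 1: f_y(1, y) = -6*y**2 - 34*y - 48; vanishes at y ∈ {-3}. (1, -3): f_x = 0, f = 0 — SINGULAR.
  x = 2: f_y(2, y) = -6*y**2 - 36*y - 53; no integer root y with |y| ≤ 4.
  x = 3: f_y(3, y) = -6*y**2 - 38*y - 56; vanishes at y ∈ {-4}. (3, -4): f_x = -29 ≠ 0.
  x = 4: f_y(4, y) = -6*y**2 - 40*y - 57; no integer root y with |y| ≤ 4.
Only singular point on the grid: (1, -3).
Classify: substitute x = 1 + u, y = -3 + v and expand: f = -2*u**3 + u**2*v - u*v**2 - 2*v**3 + v**2.
No constant or linear terms (consistent with a singular point). Quadratic part: v**2. Cubic part: -2*u**3 + u**2*v - u*v**2 - 2*v**3.
The quadratic part v**2 is a perfect square, so there is a single (double) tangent line v = 0, i.e. y = -3. Restricting the cubic part to that line (v = 0) leaves -2*u**3 ≠ 0, so f is not divisible by v and the branch is v² ≈ 2*u**3 to lowest order — this is a cusp.
Classification: cusp.
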